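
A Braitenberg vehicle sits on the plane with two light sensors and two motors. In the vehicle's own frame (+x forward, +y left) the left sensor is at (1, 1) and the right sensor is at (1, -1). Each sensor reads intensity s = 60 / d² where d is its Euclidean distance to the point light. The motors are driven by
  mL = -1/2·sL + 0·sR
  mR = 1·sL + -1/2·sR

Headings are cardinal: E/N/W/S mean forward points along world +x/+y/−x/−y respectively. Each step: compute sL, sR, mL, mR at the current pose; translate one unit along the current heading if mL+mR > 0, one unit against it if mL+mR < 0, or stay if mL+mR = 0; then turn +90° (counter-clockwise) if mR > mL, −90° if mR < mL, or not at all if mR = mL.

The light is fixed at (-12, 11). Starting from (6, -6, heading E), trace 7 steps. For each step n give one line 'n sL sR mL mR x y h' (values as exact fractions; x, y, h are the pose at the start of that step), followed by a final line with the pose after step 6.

0 60/617 12/137 -30/617 4518/84529 6 -6 E
1 3/29 15/164 -3/58 549/9512 7 -6 N
2 60/613 20/183 -30/613 4850/112179 7 -5 W
3 6/73 6/65 -3/73 171/4745 8 -5 S
4 60/637 60/697 -30/637 22710/443989 8 -4 E
5 15/149 3/34 -15/298 573/10132 9 -4 N
6 12/125 60/569 -6/125 3078/71125 9 -3 W
final 10 -3 S

n=0: pose=(6,-6,E); sL=60/617, sR=12/137; mL=-30/617, mR=4518/84529; mL+mR=408/84529 → advance +1; mR−mL=8628/84529 → turn +1·90°
n=1: pose=(7,-6,N); sL=3/29, sR=15/164; mL=-3/58, mR=549/9512; mL+mR=57/9512 → advance +1; mR−mL=1041/9512 → turn +1·90°
n=2: pose=(7,-5,W); sL=60/613, sR=20/183; mL=-30/613, mR=4850/112179; mL+mR=-640/112179 → advance -1; mR−mL=10340/112179 → turn +1·90°
n=3: pose=(8,-5,S); sL=6/73, sR=6/65; mL=-3/73, mR=171/4745; mL+mR=-24/4745 → advance -1; mR−mL=366/4745 → turn +1·90°
n=4: pose=(8,-4,E); sL=60/637, sR=60/697; mL=-30/637, mR=22710/443989; mL+mR=1800/443989 → advance +1; mR−mL=43620/443989 → turn +1·90°
n=5: pose=(9,-4,N); sL=15/149, sR=3/34; mL=-15/298, mR=573/10132; mL+mR=63/10132 → advance +1; mR−mL=1083/10132 → turn +1·90°
n=6: pose=(9,-3,W); sL=12/125, sR=60/569; mL=-6/125, mR=3078/71125; mL+mR=-336/71125 → advance -1; mR−mL=6492/71125 → turn +1·90°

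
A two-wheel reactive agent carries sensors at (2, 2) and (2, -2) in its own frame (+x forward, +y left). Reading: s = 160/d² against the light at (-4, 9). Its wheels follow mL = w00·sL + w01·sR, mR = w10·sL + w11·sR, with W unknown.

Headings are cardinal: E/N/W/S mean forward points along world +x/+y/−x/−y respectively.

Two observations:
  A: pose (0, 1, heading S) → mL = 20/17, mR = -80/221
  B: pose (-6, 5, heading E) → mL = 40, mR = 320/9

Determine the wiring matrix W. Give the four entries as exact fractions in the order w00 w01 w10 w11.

1 0 1 -1

obs A: pose=(0,1,S) → sL=20/17, sR=20/13, mL=20/17, mR=-80/221
obs B: pose=(-6,5,E) → sL=40, sR=40/9, mL=40, mR=320/9
sensor matrix S = [[20/17, 20/13], [40, 40/9]]; det S = -112000/1989
solve [mL_A; mL_B] = S·[w00; w01] and [mR_A; mR_B] = S·[w10; w11]:
  w00 = 1, w01 = 0, w10 = 1, w11 = -1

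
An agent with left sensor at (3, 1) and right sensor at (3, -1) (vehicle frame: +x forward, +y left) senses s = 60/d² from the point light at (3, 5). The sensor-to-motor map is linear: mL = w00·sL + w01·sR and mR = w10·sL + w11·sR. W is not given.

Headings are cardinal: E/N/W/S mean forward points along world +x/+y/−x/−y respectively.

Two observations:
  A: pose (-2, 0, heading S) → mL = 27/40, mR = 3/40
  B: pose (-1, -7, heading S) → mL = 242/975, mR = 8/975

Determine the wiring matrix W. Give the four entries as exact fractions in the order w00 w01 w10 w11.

1/2 1/2 1/2 -1/2

obs A: pose=(-2,0,S) → sL=3/4, sR=3/5, mL=27/40, mR=3/40
obs B: pose=(-1,-7,S) → sL=10/39, sR=6/25, mL=242/975, mR=8/975
sensor matrix S = [[3/4, 3/5], [10/39, 6/25]]; det S = 17/650
solve [mL_A; mL_B] = S·[w00; w01] and [mR_A; mR_B] = S·[w10; w11]:
  w00 = 1/2, w01 = 1/2, w10 = 1/2, w11 = -1/2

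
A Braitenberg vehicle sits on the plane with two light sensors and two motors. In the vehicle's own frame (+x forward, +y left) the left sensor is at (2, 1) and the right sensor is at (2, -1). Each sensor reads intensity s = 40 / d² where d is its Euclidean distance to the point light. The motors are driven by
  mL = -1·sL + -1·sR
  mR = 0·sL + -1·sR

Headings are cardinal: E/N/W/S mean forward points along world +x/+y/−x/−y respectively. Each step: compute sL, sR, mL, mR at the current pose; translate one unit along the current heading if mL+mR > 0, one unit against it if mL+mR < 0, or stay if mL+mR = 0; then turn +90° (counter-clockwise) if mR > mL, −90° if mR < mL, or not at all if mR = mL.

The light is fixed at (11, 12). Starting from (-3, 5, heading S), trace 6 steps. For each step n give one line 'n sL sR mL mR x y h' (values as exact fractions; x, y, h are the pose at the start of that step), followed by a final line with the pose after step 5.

0 4/25 20/153 -1112/3825 -20/153 -3 5 S
1 40/169 40/193 -14480/32617 -40/193 -3 6 E
2 5/34 10/53 -605/1802 -10/53 -4 6 N
3 40/353 8/65 -5424/22945 -8/65 -4 5 W
4 4/25 20/153 -1112/3825 -20/153 -3 5 S
5 40/169 40/193 -14480/32617 -40/193 -3 6 E
final -4 6 N

n=0: pose=(-3,5,S); sL=4/25, sR=20/153; mL=-1112/3825, mR=-20/153; mL+mR=-1612/3825 → advance -1; mR−mL=4/25 → turn +1·90°
n=1: pose=(-3,6,E); sL=40/169, sR=40/193; mL=-14480/32617, mR=-40/193; mL+mR=-21240/32617 → advance -1; mR−mL=40/169 → turn +1·90°
n=2: pose=(-4,6,N); sL=5/34, sR=10/53; mL=-605/1802, mR=-10/53; mL+mR=-945/1802 → advance -1; mR−mL=5/34 → turn +1·90°
n=3: pose=(-4,5,W); sL=40/353, sR=8/65; mL=-5424/22945, mR=-8/65; mL+mR=-8248/22945 → advance -1; mR−mL=40/353 → turn +1·90°
n=4: pose=(-3,5,S); sL=4/25, sR=20/153; mL=-1112/3825, mR=-20/153; mL+mR=-1612/3825 → advance -1; mR−mL=4/25 → turn +1·90°
n=5: pose=(-3,6,E); sL=40/169, sR=40/193; mL=-14480/32617, mR=-40/193; mL+mR=-21240/32617 → advance -1; mR−mL=40/169 → turn +1·90°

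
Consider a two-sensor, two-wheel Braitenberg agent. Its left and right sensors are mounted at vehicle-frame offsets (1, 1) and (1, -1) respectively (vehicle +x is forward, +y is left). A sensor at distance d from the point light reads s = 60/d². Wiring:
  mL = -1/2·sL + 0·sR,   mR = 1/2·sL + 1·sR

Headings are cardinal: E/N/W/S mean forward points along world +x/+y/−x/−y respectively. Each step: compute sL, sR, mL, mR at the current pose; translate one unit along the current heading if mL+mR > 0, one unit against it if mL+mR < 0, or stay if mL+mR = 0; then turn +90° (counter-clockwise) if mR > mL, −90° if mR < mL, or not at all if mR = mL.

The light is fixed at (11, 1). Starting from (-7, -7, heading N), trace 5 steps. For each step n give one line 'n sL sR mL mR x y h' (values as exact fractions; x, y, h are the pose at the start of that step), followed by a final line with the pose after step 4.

0 6/41 30/169 -3/41 1737/6929 -7 -7 N
1 12/85 60/397 -6/85 7482/33745 -7 -6 W
2 15/97 15/116 -15/194 2325/11252 -8 -6 S
3 60/373 4/27 -30/373 2302/10071 -8 -7 E
4 6/41 30/169 -3/41 1737/6929 -7 -7 N
final -7 -6 W

n=0: pose=(-7,-7,N); sL=6/41, sR=30/169; mL=-3/41, mR=1737/6929; mL+mR=30/169 → advance +1; mR−mL=2244/6929 → turn +1·90°
n=1: pose=(-7,-6,W); sL=12/85, sR=60/397; mL=-6/85, mR=7482/33745; mL+mR=60/397 → advance +1; mR−mL=9864/33745 → turn +1·90°
n=2: pose=(-8,-6,S); sL=15/97, sR=15/116; mL=-15/194, mR=2325/11252; mL+mR=15/116 → advance +1; mR−mL=3195/11252 → turn +1·90°
n=3: pose=(-8,-7,E); sL=60/373, sR=4/27; mL=-30/373, mR=2302/10071; mL+mR=4/27 → advance +1; mR−mL=3112/10071 → turn +1·90°
n=4: pose=(-7,-7,N); sL=6/41, sR=30/169; mL=-3/41, mR=1737/6929; mL+mR=30/169 → advance +1; mR−mL=2244/6929 → turn +1·90°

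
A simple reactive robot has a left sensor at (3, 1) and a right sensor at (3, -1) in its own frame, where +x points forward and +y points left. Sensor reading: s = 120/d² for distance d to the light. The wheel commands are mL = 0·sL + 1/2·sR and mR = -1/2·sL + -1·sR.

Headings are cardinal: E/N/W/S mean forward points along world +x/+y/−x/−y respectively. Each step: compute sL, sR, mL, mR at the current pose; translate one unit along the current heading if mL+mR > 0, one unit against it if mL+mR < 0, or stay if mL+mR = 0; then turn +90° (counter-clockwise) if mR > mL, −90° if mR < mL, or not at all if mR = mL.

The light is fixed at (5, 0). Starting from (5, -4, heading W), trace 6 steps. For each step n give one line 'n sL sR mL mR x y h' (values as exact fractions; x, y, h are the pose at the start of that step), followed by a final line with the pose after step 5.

n=0: pose=(5,-4,W); sL=60/17, sR=20/3; mL=10/3, mR=-430/51; mL+mR=-260/51 → advance -1; mR−mL=-200/17 → turn -1·90°
n=1: pose=(6,-4,N); sL=120, sR=24; mL=12, mR=-84; mL+mR=-72 → advance -1; mR−mL=-96 → turn -1·90°
n=2: pose=(6,-5,E); sL=15/4, sR=30/13; mL=15/13, mR=-435/104; mL+mR=-315/104 → advance -1; mR−mL=-555/104 → turn -1·90°
n=3: pose=(5,-5,S); sL=24/13, sR=24/13; mL=12/13, mR=-36/13; mL+mR=-24/13 → advance -1; mR−mL=-48/13 → turn -1·90°
n=4: pose=(5,-4,W); sL=60/17, sR=20/3; mL=10/3, mR=-430/51; mL+mR=-260/51 → advance -1; mR−mL=-200/17 → turn -1·90°
n=5: pose=(6,-4,N); sL=120, sR=24; mL=12, mR=-84; mL+mR=-72 → advance -1; mR−mL=-96 → turn -1·90°

0 60/17 20/3 10/3 -430/51 5 -4 W
1 120 24 12 -84 6 -4 N
2 15/4 30/13 15/13 -435/104 6 -5 E
3 24/13 24/13 12/13 -36/13 5 -5 S
4 60/17 20/3 10/3 -430/51 5 -4 W
5 120 24 12 -84 6 -4 N
final 6 -5 E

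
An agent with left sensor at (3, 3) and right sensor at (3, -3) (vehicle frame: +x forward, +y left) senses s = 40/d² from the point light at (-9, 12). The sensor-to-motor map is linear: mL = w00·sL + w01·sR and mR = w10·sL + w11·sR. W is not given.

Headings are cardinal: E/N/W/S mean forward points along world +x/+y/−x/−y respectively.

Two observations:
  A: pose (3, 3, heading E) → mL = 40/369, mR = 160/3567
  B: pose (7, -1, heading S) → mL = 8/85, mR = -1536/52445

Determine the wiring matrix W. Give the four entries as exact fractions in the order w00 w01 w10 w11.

obs A: pose=(3,3,E) → sL=40/261, sR=40/369, mL=40/369, mR=160/3567
obs B: pose=(7,-1,S) → sL=40/617, sR=8/85, mL=8/85, mR=-1536/52445
sensor matrix S = [[40/261, 40/369], [40/617, 8/85]]; det S = 276736/37414263
solve [mL_A; mL_B] = S·[w00; w01] and [mR_A; mR_B] = S·[w10; w11]:
  w00 = 0, w01 = 1, w10 = 1, w11 = -1

0 1 1 -1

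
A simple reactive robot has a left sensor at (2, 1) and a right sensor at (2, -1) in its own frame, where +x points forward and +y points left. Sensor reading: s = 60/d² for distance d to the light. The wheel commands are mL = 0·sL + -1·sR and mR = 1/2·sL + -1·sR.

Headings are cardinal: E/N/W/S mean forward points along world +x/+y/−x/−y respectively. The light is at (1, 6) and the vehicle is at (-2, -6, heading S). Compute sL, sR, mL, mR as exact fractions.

left sensor world pos  = (-1, -8); dL² = 200
right sensor world pos = (-3, -8); dR² = 212
sL = 60/200 = 3/10
sR = 60/212 = 15/53
mL = 0·sL + -1·sR = -15/53
mR = 1/2·sL + -1·sR = -141/1060

3/10 15/53 -15/53 -141/1060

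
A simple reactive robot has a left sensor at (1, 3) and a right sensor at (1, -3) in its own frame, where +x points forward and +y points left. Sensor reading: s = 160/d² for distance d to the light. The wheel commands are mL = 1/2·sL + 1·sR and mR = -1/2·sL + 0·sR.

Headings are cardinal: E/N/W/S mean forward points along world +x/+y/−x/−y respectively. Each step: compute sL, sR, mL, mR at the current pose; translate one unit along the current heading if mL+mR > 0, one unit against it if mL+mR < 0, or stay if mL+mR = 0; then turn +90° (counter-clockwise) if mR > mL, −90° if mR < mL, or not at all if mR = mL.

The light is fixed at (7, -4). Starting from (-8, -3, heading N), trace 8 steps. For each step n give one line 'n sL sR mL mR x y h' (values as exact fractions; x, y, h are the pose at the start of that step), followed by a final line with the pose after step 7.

n=0: pose=(-8,-3,N); sL=20/41, sR=40/37; mL=2010/1517, mR=-10/41; mL+mR=40/37 → advance +1; mR−mL=-2380/1517 → turn -1·90°
n=1: pose=(-8,-2,E); sL=160/221, sR=160/197; mL=51120/43537, mR=-80/221; mL+mR=160/197 → advance +1; mR−mL=-66880/43537 → turn -1·90°
n=2: pose=(-7,-2,S); sL=80/61, sR=16/29; mL=2136/1769, mR=-40/61; mL+mR=16/29 → advance +1; mR−mL=-3296/1769 → turn -1·90°
n=3: pose=(-7,-3,W); sL=160/229, sR=160/241; mL=55920/55189, mR=-80/229; mL+mR=160/241 → advance +1; mR−mL=-75200/55189 → turn -1·90°
n=4: pose=(-8,-3,N); sL=20/41, sR=40/37; mL=2010/1517, mR=-10/41; mL+mR=40/37 → advance +1; mR−mL=-2380/1517 → turn -1·90°
n=5: pose=(-8,-2,E); sL=160/221, sR=160/197; mL=51120/43537, mR=-80/221; mL+mR=160/197 → advance +1; mR−mL=-66880/43537 → turn -1·90°
n=6: pose=(-7,-2,S); sL=80/61, sR=16/29; mL=2136/1769, mR=-40/61; mL+mR=16/29 → advance +1; mR−mL=-3296/1769 → turn -1·90°
n=7: pose=(-7,-3,W); sL=160/229, sR=160/241; mL=55920/55189, mR=-80/229; mL+mR=160/241 → advance +1; mR−mL=-75200/55189 → turn -1·90°

0 20/41 40/37 2010/1517 -10/41 -8 -3 N
1 160/221 160/197 51120/43537 -80/221 -8 -2 E
2 80/61 16/29 2136/1769 -40/61 -7 -2 S
3 160/229 160/241 55920/55189 -80/229 -7 -3 W
4 20/41 40/37 2010/1517 -10/41 -8 -3 N
5 160/221 160/197 51120/43537 -80/221 -8 -2 E
6 80/61 16/29 2136/1769 -40/61 -7 -2 S
7 160/229 160/241 55920/55189 -80/229 -7 -3 W
final -8 -3 N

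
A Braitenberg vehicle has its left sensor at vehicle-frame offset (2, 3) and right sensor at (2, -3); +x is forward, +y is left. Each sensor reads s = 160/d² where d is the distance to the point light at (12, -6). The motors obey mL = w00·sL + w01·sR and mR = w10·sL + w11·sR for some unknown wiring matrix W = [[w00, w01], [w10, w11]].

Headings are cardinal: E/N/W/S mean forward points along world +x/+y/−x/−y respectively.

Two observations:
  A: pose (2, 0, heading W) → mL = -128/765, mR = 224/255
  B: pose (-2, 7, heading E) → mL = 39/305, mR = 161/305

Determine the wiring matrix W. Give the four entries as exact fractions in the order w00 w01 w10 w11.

obs A: pose=(2,0,W) → sL=160/153, sR=32/45, mL=-128/765, mR=224/255
obs B: pose=(-2,7,E) → sL=2/5, sR=40/61, mL=39/305, mR=161/305
sensor matrix S = [[160/153, 32/45], [2/5, 40/61]]; det S = 93632/233325
solve [mL_A; mL_B] = S·[w00; w01] and [mR_A; mR_B] = S·[w10; w11]:
  w00 = -1/2, w01 = 1/2, w10 = 1/2, w11 = 1/2

-1/2 1/2 1/2 1/2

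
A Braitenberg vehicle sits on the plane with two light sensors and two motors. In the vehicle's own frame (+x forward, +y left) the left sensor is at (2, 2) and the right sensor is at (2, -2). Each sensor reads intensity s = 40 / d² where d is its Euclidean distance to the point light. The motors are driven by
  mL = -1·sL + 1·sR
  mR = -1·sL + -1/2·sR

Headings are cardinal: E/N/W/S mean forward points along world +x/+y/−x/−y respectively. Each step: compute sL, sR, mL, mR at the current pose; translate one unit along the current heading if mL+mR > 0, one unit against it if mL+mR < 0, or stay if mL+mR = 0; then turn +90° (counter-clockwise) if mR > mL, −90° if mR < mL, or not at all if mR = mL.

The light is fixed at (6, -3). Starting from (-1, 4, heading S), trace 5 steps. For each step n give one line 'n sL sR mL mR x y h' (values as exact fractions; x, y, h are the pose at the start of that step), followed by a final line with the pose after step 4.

n=0: pose=(-1,4,S); sL=4/5, sR=20/53; mL=-112/265, mR=-262/265; mL+mR=-374/265 → advance -1; mR−mL=-30/53 → turn -1·90°
n=1: pose=(-1,5,W); sL=40/117, sR=40/181; mL=-2560/21177, mR=-9580/21177; mL+mR=-12140/21177 → advance -1; mR−mL=-60/181 → turn -1·90°
n=2: pose=(0,5,N); sL=10/41, sR=10/29; mL=120/1189, mR=-495/1189; mL+mR=-375/1189 → advance -1; mR−mL=-15/29 → turn -1·90°
n=3: pose=(0,4,E); sL=40/97, sR=40/41; mL=2240/3977, mR=-3580/3977; mL+mR=-1340/3977 → advance -1; mR−mL=-60/41 → turn -1·90°
n=4: pose=(-1,4,S); sL=4/5, sR=20/53; mL=-112/265, mR=-262/265; mL+mR=-374/265 → advance -1; mR−mL=-30/53 → turn -1·90°

0 4/5 20/53 -112/265 -262/265 -1 4 S
1 40/117 40/181 -2560/21177 -9580/21177 -1 5 W
2 10/41 10/29 120/1189 -495/1189 0 5 N
3 40/97 40/41 2240/3977 -3580/3977 0 4 E
4 4/5 20/53 -112/265 -262/265 -1 4 S
final -1 5 W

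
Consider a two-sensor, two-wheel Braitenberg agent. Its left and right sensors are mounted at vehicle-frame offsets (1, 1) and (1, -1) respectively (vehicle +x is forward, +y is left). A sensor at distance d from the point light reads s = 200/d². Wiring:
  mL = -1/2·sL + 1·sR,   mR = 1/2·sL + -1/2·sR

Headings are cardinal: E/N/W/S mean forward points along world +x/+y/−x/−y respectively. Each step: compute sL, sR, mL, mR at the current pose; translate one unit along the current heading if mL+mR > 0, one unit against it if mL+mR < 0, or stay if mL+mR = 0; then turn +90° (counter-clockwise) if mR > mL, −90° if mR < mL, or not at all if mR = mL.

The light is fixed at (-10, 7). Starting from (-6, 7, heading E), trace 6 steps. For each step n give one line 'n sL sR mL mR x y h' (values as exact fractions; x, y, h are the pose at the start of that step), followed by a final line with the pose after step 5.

n=0: pose=(-6,7,E); sL=100/13, sR=100/13; mL=50/13, mR=0; mL+mR=50/13 → advance +1; mR−mL=-50/13 → turn -1·90°
n=1: pose=(-5,7,S); sL=200/37, sR=200/17; mL=5700/629, mR=-2000/629; mL+mR=100/17 → advance +1; mR−mL=-7700/629 → turn -1·90°
n=2: pose=(-5,6,W); sL=10, sR=25/2; mL=15/2, mR=-5/4; mL+mR=25/4 → advance +1; mR−mL=-35/4 → turn -1·90°
n=3: pose=(-6,6,N); sL=200/9, sR=8; mL=-28/9, mR=64/9; mL+mR=4 → advance +1; mR−mL=92/9 → turn +1·90°
n=4: pose=(-6,7,W); sL=20, sR=20; mL=10, mR=0; mL+mR=10 → advance +1; mR−mL=-10 → turn -1·90°
n=5: pose=(-7,7,N); sL=40, sR=200/17; mL=-140/17, mR=240/17; mL+mR=100/17 → advance +1; mR−mL=380/17 → turn +1·90°

0 100/13 100/13 50/13 0 -6 7 E
1 200/37 200/17 5700/629 -2000/629 -5 7 S
2 10 25/2 15/2 -5/4 -5 6 W
3 200/9 8 -28/9 64/9 -6 6 N
4 20 20 10 0 -6 7 W
5 40 200/17 -140/17 240/17 -7 7 N
final -7 8 W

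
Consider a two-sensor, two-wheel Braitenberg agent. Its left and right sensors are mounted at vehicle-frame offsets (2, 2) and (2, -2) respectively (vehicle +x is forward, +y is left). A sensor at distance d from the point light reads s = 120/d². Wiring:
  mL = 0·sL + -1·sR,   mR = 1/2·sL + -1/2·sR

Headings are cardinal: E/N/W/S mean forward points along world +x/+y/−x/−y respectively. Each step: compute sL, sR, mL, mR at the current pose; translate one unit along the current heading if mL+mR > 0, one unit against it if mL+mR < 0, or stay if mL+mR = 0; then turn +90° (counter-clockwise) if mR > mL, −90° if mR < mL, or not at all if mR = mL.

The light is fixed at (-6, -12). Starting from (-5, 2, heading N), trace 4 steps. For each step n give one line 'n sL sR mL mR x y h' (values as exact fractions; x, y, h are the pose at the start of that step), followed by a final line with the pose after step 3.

0 120/257 24/53 -24/53 96/13621 -5 2 N
1 60/61 60/113 -60/113 1560/6893 -5 1 W
2 120/137 120/121 -120/121 -960/16577 -4 1 S
3 15/34 3/4 -3/4 -21/136 -4 2 E
final -5 2 N

n=0: pose=(-5,2,N); sL=120/257, sR=24/53; mL=-24/53, mR=96/13621; mL+mR=-6072/13621 → advance -1; mR−mL=6264/13621 → turn +1·90°
n=1: pose=(-5,1,W); sL=60/61, sR=60/113; mL=-60/113, mR=1560/6893; mL+mR=-2100/6893 → advance -1; mR−mL=5220/6893 → turn +1·90°
n=2: pose=(-4,1,S); sL=120/137, sR=120/121; mL=-120/121, mR=-960/16577; mL+mR=-17400/16577 → advance -1; mR−mL=15480/16577 → turn +1·90°
n=3: pose=(-4,2,E); sL=15/34, sR=3/4; mL=-3/4, mR=-21/136; mL+mR=-123/136 → advance -1; mR−mL=81/136 → turn +1·90°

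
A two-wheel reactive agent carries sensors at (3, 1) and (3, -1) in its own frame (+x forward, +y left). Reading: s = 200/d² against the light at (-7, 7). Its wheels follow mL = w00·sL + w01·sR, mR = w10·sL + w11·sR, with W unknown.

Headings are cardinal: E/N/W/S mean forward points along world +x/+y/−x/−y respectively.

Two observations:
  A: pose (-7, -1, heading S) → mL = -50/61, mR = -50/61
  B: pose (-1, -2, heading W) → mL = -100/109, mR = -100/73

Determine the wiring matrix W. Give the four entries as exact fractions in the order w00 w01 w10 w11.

-1/2 0 0 -1/2

obs A: pose=(-7,-1,S) → sL=100/61, sR=100/61, mL=-50/61, mR=-50/61
obs B: pose=(-1,-2,W) → sL=200/109, sR=200/73, mL=-100/109, mR=-100/73
sensor matrix S = [[100/61, 100/61], [200/109, 200/73]]; det S = 720000/485377
solve [mL_A; mL_B] = S·[w00; w01] and [mR_A; mR_B] = S·[w10; w11]:
  w00 = -1/2, w01 = 0, w10 = 0, w11 = -1/2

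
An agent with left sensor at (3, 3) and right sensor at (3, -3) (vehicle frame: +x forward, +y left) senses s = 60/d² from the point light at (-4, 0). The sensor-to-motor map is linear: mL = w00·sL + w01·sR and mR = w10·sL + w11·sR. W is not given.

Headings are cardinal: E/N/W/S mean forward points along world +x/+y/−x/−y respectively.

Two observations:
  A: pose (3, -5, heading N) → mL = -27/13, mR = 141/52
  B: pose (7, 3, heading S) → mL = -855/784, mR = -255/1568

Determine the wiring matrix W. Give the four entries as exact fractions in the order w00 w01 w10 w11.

-1/2 -1 1 -1/2

obs A: pose=(3,-5,N) → sL=3, sR=15/26, mL=-27/13, mR=141/52
obs B: pose=(7,3,S) → sL=15/49, sR=15/16, mL=-855/784, mR=-255/1568
sensor matrix S = [[3, 15/26], [15/49, 15/16]]; det S = 26865/10192
solve [mL_A; mL_B] = S·[w00; w01] and [mR_A; mR_B] = S·[w10; w11]:
  w00 = -1/2, w01 = -1, w10 = 1, w11 = -1/2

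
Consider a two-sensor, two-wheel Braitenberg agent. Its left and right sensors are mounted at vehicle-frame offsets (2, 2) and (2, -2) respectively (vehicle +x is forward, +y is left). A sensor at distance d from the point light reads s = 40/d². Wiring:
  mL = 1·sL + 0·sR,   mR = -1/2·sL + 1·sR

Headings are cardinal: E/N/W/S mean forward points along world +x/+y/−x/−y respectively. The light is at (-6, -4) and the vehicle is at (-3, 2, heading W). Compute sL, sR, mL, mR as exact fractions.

40/17 8/13 40/17 -124/221

left sensor world pos  = (-5, 0); dL² = 17
right sensor world pos = (-5, 4); dR² = 65
sL = 40/17 = 40/17
sR = 40/65 = 8/13
mL = 1·sL + 0·sR = 40/17
mR = -1/2·sL + 1·sR = -124/221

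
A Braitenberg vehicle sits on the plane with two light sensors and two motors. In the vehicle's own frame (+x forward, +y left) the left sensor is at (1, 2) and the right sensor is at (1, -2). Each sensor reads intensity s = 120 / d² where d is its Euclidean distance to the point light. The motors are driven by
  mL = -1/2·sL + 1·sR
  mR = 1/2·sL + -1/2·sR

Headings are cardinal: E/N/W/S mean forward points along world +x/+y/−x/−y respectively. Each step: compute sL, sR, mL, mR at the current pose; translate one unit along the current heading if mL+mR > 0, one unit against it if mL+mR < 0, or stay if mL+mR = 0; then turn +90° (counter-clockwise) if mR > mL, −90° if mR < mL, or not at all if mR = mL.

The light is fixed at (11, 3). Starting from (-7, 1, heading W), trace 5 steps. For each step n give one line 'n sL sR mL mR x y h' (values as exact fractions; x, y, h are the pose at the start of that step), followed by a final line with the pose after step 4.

0 120/377 120/361 23580/136097 -960/136097 -7 1 W
1 60/221 12/29 1782/6409 -456/6409 -8 1 N
2 24/65 40/111 1268/7215 32/7215 -8 2 E
3 6/13 30/101 87/1313 108/1313 -7 2 S
4 120/289 24/61 3276/17629 192/17629 -7 1 E
final -6 1 S

n=0: pose=(-7,1,W); sL=120/377, sR=120/361; mL=23580/136097, mR=-960/136097; mL+mR=60/361 → advance +1; mR−mL=-24540/136097 → turn -1·90°
n=1: pose=(-8,1,N); sL=60/221, sR=12/29; mL=1782/6409, mR=-456/6409; mL+mR=6/29 → advance +1; mR−mL=-2238/6409 → turn -1·90°
n=2: pose=(-8,2,E); sL=24/65, sR=40/111; mL=1268/7215, mR=32/7215; mL+mR=20/111 → advance +1; mR−mL=-412/2405 → turn -1·90°
n=3: pose=(-7,2,S); sL=6/13, sR=30/101; mL=87/1313, mR=108/1313; mL+mR=15/101 → advance +1; mR−mL=21/1313 → turn +1·90°
n=4: pose=(-7,1,E); sL=120/289, sR=24/61; mL=3276/17629, mR=192/17629; mL+mR=12/61 → advance +1; mR−mL=-3084/17629 → turn -1·90°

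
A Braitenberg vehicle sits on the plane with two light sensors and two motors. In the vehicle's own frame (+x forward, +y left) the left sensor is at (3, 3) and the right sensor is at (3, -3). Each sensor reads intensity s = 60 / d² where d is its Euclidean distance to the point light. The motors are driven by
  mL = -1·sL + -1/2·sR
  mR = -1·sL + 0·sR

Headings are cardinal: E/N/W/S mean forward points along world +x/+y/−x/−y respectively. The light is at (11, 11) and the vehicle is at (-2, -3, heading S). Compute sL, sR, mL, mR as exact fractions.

60/389 12/109 -8874/42401 -60/389

left sensor world pos  = (1, -6); dL² = 389
right sensor world pos = (-5, -6); dR² = 545
sL = 60/389 = 60/389
sR = 60/545 = 12/109
mL = -1·sL + -1/2·sR = -8874/42401
mR = -1·sL + 0·sR = -60/389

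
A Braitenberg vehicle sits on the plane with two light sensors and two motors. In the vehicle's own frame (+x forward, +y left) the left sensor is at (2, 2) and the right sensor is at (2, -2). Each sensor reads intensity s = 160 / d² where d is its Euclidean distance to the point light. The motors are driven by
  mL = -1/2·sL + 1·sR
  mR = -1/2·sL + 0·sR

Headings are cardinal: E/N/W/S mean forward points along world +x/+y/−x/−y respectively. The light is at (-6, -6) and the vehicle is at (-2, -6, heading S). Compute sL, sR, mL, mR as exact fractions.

left sensor world pos  = (0, -8); dL² = 40
right sensor world pos = (-4, -8); dR² = 8
sL = 160/40 = 4
sR = 160/8 = 20
mL = -1/2·sL + 1·sR = 18
mR = -1/2·sL + 0·sR = -2

4 20 18 -2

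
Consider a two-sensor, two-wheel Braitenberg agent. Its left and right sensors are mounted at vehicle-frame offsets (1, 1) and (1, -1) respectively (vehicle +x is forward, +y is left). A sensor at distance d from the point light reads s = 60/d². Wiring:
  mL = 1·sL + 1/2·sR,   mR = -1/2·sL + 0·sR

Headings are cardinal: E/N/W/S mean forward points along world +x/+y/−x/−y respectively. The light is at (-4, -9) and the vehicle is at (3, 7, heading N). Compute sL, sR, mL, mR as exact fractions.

left sensor world pos  = (2, 8); dL² = 325
right sensor world pos = (4, 8); dR² = 353
sL = 60/325 = 12/65
sR = 60/353 = 60/353
mL = 1·sL + 1/2·sR = 6186/22945
mR = -1/2·sL + 0·sR = -6/65

12/65 60/353 6186/22945 -6/65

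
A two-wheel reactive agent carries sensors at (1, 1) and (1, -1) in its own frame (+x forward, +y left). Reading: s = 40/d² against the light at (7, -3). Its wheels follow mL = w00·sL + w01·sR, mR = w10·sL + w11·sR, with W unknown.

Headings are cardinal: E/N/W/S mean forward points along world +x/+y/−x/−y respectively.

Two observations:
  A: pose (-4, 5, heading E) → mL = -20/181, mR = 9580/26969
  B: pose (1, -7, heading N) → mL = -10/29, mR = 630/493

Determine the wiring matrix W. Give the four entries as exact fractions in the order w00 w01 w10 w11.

-1/2 0 1 1/2

obs A: pose=(-4,5,E) → sL=40/181, sR=40/149, mL=-20/181, mR=9580/26969
obs B: pose=(1,-7,N) → sL=20/29, sR=20/17, mL=-10/29, mR=630/493
sensor matrix S = [[40/181, 40/149], [20/29, 20/17]]; det S = 995200/13295717
solve [mL_A; mL_B] = S·[w00; w01] and [mR_A; mR_B] = S·[w10; w11]:
  w00 = -1/2, w01 = 0, w10 = 1, w11 = 1/2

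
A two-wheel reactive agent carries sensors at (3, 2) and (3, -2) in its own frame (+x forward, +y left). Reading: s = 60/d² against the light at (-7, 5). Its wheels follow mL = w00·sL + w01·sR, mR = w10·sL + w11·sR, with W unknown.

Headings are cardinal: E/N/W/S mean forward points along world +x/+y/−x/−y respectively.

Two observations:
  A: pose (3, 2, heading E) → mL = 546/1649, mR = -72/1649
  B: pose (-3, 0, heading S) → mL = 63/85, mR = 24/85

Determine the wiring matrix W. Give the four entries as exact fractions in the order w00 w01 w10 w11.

1/2 1/2 -1 1

obs A: pose=(3,2,E) → sL=6/17, sR=30/97, mL=546/1649, mR=-72/1649
obs B: pose=(-3,0,S) → sL=3/5, sR=15/17, mL=63/85, mR=24/85
sensor matrix S = [[6/17, 30/97], [3/5, 15/17]]; det S = 3528/28033
solve [mL_A; mL_B] = S·[w00; w01] and [mR_A; mR_B] = S·[w10; w11]:
  w00 = 1/2, w01 = 1/2, w10 = -1, w11 = 1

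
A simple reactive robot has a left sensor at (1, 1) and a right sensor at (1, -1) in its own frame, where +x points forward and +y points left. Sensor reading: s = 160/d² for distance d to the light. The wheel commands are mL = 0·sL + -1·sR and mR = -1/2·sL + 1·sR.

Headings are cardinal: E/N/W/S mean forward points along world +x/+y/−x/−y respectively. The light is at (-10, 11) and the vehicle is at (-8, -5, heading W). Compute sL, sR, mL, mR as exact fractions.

16/29 80/113 -80/113 1416/3277

left sensor world pos  = (-9, -6); dL² = 290
right sensor world pos = (-9, -4); dR² = 226
sL = 160/290 = 16/29
sR = 160/226 = 80/113
mL = 0·sL + -1·sR = -80/113
mR = -1/2·sL + 1·sR = 1416/3277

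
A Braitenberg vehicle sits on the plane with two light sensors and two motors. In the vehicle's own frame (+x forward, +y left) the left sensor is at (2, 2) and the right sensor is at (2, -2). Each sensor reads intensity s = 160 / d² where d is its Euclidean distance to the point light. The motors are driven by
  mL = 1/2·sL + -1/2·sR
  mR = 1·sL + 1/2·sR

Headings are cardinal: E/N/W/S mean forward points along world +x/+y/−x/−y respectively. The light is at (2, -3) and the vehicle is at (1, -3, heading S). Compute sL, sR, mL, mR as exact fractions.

32 160/13 128/13 496/13

left sensor world pos  = (3, -5); dL² = 5
right sensor world pos = (-1, -5); dR² = 13
sL = 160/5 = 32
sR = 160/13 = 160/13
mL = 1/2·sL + -1/2·sR = 128/13
mR = 1·sL + 1/2·sR = 496/13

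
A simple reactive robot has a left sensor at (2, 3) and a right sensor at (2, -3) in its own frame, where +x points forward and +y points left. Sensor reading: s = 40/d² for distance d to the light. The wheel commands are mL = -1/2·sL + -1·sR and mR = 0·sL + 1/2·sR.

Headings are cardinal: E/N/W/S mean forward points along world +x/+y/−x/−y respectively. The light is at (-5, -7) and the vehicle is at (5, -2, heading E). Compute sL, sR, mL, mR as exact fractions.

left sensor world pos  = (7, 1); dL² = 208
right sensor world pos = (7, -5); dR² = 148
sL = 40/208 = 5/26
sR = 40/148 = 10/37
mL = -1/2·sL + -1·sR = -705/1924
mR = 0·sL + 1/2·sR = 5/37

5/26 10/37 -705/1924 5/37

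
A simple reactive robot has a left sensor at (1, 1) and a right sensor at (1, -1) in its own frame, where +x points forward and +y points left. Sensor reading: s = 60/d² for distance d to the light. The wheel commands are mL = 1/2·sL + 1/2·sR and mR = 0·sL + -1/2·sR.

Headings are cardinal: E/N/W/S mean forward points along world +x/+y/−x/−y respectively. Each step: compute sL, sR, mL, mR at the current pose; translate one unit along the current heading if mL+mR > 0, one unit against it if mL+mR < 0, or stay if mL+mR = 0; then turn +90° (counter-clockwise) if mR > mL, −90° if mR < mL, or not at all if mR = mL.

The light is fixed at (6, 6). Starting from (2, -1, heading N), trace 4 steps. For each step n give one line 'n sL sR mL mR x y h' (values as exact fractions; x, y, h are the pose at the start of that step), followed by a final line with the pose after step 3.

n=0: pose=(2,-1,N); sL=60/61, sR=4/3; mL=212/183, mR=-2/3; mL+mR=30/61 → advance +1; mR−mL=-334/183 → turn -1·90°
n=1: pose=(2,0,E); sL=30/17, sR=30/29; mL=690/493, mR=-15/29; mL+mR=15/17 → advance +1; mR−mL=-945/493 → turn -1·90°
n=2: pose=(3,0,S); sL=60/53, sR=12/13; mL=708/689, mR=-6/13; mL+mR=30/53 → advance +1; mR−mL=-1026/689 → turn -1·90°
n=3: pose=(3,-1,W); sL=3/4, sR=15/13; mL=99/104, mR=-15/26; mL+mR=3/8 → advance +1; mR−mL=-159/104 → turn -1·90°

0 60/61 4/3 212/183 -2/3 2 -1 N
1 30/17 30/29 690/493 -15/29 2 0 E
2 60/53 12/13 708/689 -6/13 3 0 S
3 3/4 15/13 99/104 -15/26 3 -1 W
final 2 -1 N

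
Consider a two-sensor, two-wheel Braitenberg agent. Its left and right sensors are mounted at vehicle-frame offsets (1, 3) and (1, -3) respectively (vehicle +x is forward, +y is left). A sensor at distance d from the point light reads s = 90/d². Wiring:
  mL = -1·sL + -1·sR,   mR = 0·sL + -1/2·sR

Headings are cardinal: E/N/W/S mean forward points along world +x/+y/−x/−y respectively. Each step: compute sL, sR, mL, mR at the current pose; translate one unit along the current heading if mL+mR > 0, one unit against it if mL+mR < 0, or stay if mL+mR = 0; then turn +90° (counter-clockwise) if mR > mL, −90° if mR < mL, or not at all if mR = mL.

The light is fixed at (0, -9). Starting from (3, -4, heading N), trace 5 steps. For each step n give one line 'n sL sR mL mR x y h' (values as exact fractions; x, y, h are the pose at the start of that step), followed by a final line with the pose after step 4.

n=0: pose=(3,-4,N); sL=5/2, sR=5/4; mL=-15/4, mR=-5/8; mL+mR=-35/8 → advance -1; mR−mL=25/8 → turn +1·90°
n=1: pose=(3,-5,W); sL=18, sR=90/53; mL=-1044/53, mR=-45/53; mL+mR=-1089/53 → advance -1; mR−mL=999/53 → turn +1·90°
n=2: pose=(4,-5,S); sL=45/29, sR=9; mL=-306/29, mR=-9/2; mL+mR=-873/58 → advance -1; mR−mL=351/58 → turn +1·90°
n=3: pose=(4,-4,E); sL=90/89, sR=90/29; mL=-10620/2581, mR=-45/29; mL+mR=-14625/2581 → advance -1; mR−mL=6615/2581 → turn +1·90°
n=4: pose=(3,-4,N); sL=5/2, sR=5/4; mL=-15/4, mR=-5/8; mL+mR=-35/8 → advance -1; mR−mL=25/8 → turn +1·90°

0 5/2 5/4 -15/4 -5/8 3 -4 N
1 18 90/53 -1044/53 -45/53 3 -5 W
2 45/29 9 -306/29 -9/2 4 -5 S
3 90/89 90/29 -10620/2581 -45/29 4 -4 E
4 5/2 5/4 -15/4 -5/8 3 -4 N
final 3 -5 W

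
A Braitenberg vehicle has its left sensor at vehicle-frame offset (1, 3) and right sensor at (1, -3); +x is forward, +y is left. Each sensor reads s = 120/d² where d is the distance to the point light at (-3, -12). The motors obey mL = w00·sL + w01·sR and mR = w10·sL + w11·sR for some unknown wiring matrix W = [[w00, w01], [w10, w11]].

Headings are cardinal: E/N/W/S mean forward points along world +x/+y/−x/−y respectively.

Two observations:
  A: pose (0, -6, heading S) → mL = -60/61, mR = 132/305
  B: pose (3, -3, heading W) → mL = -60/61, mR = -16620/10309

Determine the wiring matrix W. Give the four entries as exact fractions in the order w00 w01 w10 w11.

obs A: pose=(0,-6,S) → sL=120/61, sR=24/5, mL=-60/61, mR=132/305
obs B: pose=(3,-3,W) → sL=120/61, sR=120/169, mL=-60/61, mR=-16620/10309
sensor matrix S = [[120/61, 24/5], [120/61, 120/169]]; det S = -82944/10309
solve [mL_A; mL_B] = S·[w00; w01] and [mR_A; mR_B] = S·[w10; w11]:
  w00 = -1/2, w01 = 0, w10 = -1, w11 = 1/2

-1/2 0 -1 1/2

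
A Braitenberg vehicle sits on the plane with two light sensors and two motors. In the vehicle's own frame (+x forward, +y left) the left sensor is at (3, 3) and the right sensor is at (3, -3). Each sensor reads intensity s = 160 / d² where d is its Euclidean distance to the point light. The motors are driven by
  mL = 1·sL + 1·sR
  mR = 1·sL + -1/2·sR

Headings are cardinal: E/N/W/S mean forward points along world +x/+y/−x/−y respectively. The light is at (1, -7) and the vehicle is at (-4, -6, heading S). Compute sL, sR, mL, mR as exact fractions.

20 40/17 380/17 320/17

left sensor world pos  = (-1, -9); dL² = 8
right sensor world pos = (-7, -9); dR² = 68
sL = 160/8 = 20
sR = 160/68 = 40/17
mL = 1·sL + 1·sR = 380/17
mR = 1·sL + -1/2·sR = 320/17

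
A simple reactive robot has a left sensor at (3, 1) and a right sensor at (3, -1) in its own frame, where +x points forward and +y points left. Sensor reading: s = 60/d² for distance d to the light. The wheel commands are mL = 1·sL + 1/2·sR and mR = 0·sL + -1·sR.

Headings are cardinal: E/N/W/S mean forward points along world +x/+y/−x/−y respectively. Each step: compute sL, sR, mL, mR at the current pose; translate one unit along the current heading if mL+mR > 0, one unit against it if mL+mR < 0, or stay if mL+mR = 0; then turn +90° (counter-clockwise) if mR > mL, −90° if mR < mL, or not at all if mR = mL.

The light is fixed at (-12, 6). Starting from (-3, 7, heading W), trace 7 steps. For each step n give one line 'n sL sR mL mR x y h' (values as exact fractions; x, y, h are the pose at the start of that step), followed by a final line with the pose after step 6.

0 5/3 3/2 29/12 -3/2 -3 7 W
1 12/13 60/97 1554/1261 -60/97 -4 7 N
2 6/13 30/61 561/793 -30/61 -4 8 E
3 60/101 12/13 1386/1313 -12/13 -3 8 S
4 5/3 3/2 29/12 -3/2 -3 7 W
5 12/13 60/97 1554/1261 -60/97 -4 7 N
6 6/13 30/61 561/793 -30/61 -4 8 E
final -3 8 S

n=0: pose=(-3,7,W); sL=5/3, sR=3/2; mL=29/12, mR=-3/2; mL+mR=11/12 → advance +1; mR−mL=-47/12 → turn -1·90°
n=1: pose=(-4,7,N); sL=12/13, sR=60/97; mL=1554/1261, mR=-60/97; mL+mR=774/1261 → advance +1; mR−mL=-2334/1261 → turn -1·90°
n=2: pose=(-4,8,E); sL=6/13, sR=30/61; mL=561/793, mR=-30/61; mL+mR=171/793 → advance +1; mR−mL=-951/793 → turn -1·90°
n=3: pose=(-3,8,S); sL=60/101, sR=12/13; mL=1386/1313, mR=-12/13; mL+mR=174/1313 → advance +1; mR−mL=-2598/1313 → turn -1·90°
n=4: pose=(-3,7,W); sL=5/3, sR=3/2; mL=29/12, mR=-3/2; mL+mR=11/12 → advance +1; mR−mL=-47/12 → turn -1·90°
n=5: pose=(-4,7,N); sL=12/13, sR=60/97; mL=1554/1261, mR=-60/97; mL+mR=774/1261 → advance +1; mR−mL=-2334/1261 → turn -1·90°
n=6: pose=(-4,8,E); sL=6/13, sR=30/61; mL=561/793, mR=-30/61; mL+mR=171/793 → advance +1; mR−mL=-951/793 → turn -1·90°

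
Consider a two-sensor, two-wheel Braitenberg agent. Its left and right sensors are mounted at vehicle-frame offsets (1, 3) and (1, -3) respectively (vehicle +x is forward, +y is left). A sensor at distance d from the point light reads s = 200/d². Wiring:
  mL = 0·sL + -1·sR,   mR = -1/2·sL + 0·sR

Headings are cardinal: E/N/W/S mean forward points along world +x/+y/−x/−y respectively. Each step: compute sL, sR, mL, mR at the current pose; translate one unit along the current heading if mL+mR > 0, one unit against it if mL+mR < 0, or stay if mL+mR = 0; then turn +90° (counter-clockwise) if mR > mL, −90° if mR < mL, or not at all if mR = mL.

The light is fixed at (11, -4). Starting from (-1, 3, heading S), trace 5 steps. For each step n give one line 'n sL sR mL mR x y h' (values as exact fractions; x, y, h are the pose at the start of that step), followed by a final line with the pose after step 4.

0 200/117 200/261 -200/261 -100/117 -1 3 S
1 100/97 20/29 -20/29 -50/97 -1 4 W
2 200/113 40/49 -40/49 -100/113 0 4 S
3 10/9 25/36 -25/36 -5/9 0 5 W
4 200/113 200/233 -200/233 -100/113 1 5 S
final 1 6 W

n=0: pose=(-1,3,S); sL=200/117, sR=200/261; mL=-200/261, mR=-100/117; mL+mR=-5500/3393 → advance -1; mR−mL=-100/1131 → turn -1·90°
n=1: pose=(-1,4,W); sL=100/97, sR=20/29; mL=-20/29, mR=-50/97; mL+mR=-3390/2813 → advance -1; mR−mL=490/2813 → turn +1·90°
n=2: pose=(0,4,S); sL=200/113, sR=40/49; mL=-40/49, mR=-100/113; mL+mR=-9420/5537 → advance -1; mR−mL=-380/5537 → turn -1·90°
n=3: pose=(0,5,W); sL=10/9, sR=25/36; mL=-25/36, mR=-5/9; mL+mR=-5/4 → advance -1; mR−mL=5/36 → turn +1·90°
n=4: pose=(1,5,S); sL=200/113, sR=200/233; mL=-200/233, mR=-100/113; mL+mR=-45900/26329 → advance -1; mR−mL=-700/26329 → turn -1·90°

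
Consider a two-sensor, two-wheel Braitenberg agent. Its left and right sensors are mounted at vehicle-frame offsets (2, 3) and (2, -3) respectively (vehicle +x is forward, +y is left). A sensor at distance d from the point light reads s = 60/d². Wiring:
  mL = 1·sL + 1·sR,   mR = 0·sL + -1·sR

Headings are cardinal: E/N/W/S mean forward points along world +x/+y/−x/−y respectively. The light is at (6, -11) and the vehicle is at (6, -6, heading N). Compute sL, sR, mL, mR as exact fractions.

30/29 30/29 60/29 -30/29

left sensor world pos  = (3, -4); dL² = 58
right sensor world pos = (9, -4); dR² = 58
sL = 60/58 = 30/29
sR = 60/58 = 30/29
mL = 1·sL + 1·sR = 60/29
mR = 0·sL + -1·sR = -30/29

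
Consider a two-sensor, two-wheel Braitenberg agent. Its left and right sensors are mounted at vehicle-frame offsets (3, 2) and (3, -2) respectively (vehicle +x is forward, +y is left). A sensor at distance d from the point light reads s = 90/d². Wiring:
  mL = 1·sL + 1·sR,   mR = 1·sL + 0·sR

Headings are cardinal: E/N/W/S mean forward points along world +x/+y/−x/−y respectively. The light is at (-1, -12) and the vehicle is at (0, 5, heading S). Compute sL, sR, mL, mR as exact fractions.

18/41 90/197 7236/8077 18/41

left sensor world pos  = (2, 2); dL² = 205
right sensor world pos = (-2, 2); dR² = 197
sL = 90/205 = 18/41
sR = 90/197 = 90/197
mL = 1·sL + 1·sR = 7236/8077
mR = 1·sL + 0·sR = 18/41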